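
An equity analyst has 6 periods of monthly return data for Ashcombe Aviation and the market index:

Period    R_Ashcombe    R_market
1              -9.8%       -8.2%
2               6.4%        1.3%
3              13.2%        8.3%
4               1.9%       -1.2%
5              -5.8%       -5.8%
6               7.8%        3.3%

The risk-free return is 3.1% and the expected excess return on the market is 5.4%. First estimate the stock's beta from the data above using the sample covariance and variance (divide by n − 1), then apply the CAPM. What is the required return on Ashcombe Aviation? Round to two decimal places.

10.79%

Mean R_i = (-9.8 + 6.4 + 13.2 + 1.9 − 5.8 + 7.8) / 6 = 2.2833%
Mean R_m = (-8.2 + 1.3 + 8.3 − 1.2 − 5.8 + 3.3) / 6 = -0.3833%
Σ(R_i − R̄_i)(R_m − R̄_m) = 260.5917  ⇒  Cov = 260.5917 / 5 = 52.1183
Σ(R_m − R̄_m)² = 182.9083  ⇒  Var(R_m) = 182.9083 / 5 = 36.5817
β = Cov / Var(R_m) = 52.1183 / 36.5817 = 1.4247
E(R) = R_f + β × MRP = 3.1% + 1.4247 × 5.4% = 10.79%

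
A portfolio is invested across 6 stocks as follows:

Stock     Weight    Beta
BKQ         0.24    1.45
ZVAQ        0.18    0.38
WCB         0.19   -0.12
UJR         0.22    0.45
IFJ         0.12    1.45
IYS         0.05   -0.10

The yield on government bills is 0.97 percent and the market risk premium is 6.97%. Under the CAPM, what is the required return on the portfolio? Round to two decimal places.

β_P = Σ w_i β_i = 0.24×1.45 + 0.18×0.38 + 0.19×-0.12 + 0.22×0.45 + 0.12×1.45 + 0.05×-0.10 = 0.6616
E(R_P) = R_f + β_P × MRP = 0.97% + 0.6616 × 6.97% = 5.58%

5.58%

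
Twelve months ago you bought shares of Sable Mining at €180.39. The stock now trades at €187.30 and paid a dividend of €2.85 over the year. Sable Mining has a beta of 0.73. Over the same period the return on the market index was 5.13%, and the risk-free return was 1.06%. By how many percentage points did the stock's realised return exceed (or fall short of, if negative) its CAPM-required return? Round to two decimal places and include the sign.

Realised HPR = (P1 + D1 − P0) / P0 = (187.30 + 2.85 − 180.39) / 180.39 = 9.76 / 180.39 = 5.4105%
MRP = 5.13% − 1.06% = 4.07%
CAPM required = R_f + β·MRP = 1.06% + 0.73 × 4.07% = 4.0311%
α = realised − required = 5.4105% − 4.0311% = +1.38%

+1.38%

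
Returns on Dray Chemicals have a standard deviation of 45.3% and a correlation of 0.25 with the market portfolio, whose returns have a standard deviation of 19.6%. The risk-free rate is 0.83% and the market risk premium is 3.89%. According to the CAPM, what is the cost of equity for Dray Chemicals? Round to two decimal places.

3.08%

β = ρ × σ_i / σ_m = 0.25 × 45.3% / 19.6% = 0.5778
E(R) = 0.83% + 0.5778 × 3.89% = 3.08%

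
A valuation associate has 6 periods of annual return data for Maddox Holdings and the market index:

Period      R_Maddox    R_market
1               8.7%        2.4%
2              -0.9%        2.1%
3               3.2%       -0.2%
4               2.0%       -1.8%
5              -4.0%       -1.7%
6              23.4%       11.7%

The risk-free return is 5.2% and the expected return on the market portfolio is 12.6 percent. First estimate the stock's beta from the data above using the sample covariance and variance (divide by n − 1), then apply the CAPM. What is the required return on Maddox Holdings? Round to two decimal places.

Mean R_i = (8.7 − 0.9 + 3.2 + 2.0 − 4.0 + 23.4) / 6 = 5.4000%
Mean R_m = (2.4 + 2.1 − 0.2 − 1.8 − 1.7 + 11.7) / 6 = 2.0833%
Σ(R_i − R̄_i)(R_m − R̄_m) = 227.8300  ⇒  Cov = 227.8300 / 5 = 45.5660
Σ(R_m − R̄_m)² = 127.1883  ⇒  Var(R_m) = 127.1883 / 5 = 25.4377
β = Cov / Var(R_m) = 45.5660 / 25.4377 = 1.7913
MRP = 12.6% − 5.2% = 7.40%
E(R) = R_f + β × MRP = 5.2% + 1.7913 × 7.4% = 18.46%

18.46%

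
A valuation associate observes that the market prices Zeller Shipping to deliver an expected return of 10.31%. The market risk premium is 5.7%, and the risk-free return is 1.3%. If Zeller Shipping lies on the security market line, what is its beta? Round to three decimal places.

1.581

β = (E(R) − R_f) / MRP = (10.31% − 1.3%) / 5.7% = 9.01% / 5.7% = 1.581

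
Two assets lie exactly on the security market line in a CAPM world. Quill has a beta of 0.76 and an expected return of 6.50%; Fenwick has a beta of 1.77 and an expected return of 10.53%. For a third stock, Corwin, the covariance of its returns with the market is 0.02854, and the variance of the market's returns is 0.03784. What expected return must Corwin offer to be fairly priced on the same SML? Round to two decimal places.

MRP = (10.53% − 6.50%) / (1.77 − 0.76) = 3.9901%
R_f = 6.50% − 0.76 × 3.9901% = 3.4675%
β_Corwin = Cov / Var(R_m) = 0.02854 / 0.03784 = 0.7542
E(R_Corwin) = R_f + β × MRP = 3.4675% + 0.7542 × 3.9901% = 6.48%

6.48%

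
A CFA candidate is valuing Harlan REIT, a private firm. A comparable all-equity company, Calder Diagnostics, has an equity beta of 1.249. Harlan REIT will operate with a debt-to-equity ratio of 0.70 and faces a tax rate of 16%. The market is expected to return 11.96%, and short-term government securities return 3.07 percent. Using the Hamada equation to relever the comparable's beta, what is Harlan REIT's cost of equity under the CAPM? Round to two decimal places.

β_L = β_U × [1 + (1 − t)(D/E)] = 1.249 × [1 + (1 − 0.16) × 0.70]
    = 1.249 × [1 + 0.84 × 0.70] = 1.249 × 1.5880 = 1.9834
MRP = 11.96% − 3.07% = 8.89%
E(R) = R_f + β_L × MRP = 3.07% + 1.9834 × 8.89% = 20.70%

20.70%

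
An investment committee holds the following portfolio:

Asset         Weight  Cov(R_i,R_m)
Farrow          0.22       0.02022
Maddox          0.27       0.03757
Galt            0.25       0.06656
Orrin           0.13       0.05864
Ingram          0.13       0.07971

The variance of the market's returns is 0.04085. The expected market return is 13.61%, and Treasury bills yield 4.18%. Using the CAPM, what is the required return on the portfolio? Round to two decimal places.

15.54%

β_Farrow = 0.02022 / 0.04085 = 0.4950
β_Maddox = 0.03757 / 0.04085 = 0.9197
β_Galt = 0.06656 / 0.04085 = 1.6294
β_Orrin = 0.05864 / 0.04085 = 1.4355
β_Ingram = 0.07971 / 0.04085 = 1.9513
β_P = Σ w_i β_i = 0.22×0.4950 + 0.27×0.9197 + 0.25×1.6294 + 0.13×1.4355 + 0.13×1.9513 = 1.2049
MRP = 13.61% − 4.18% = 9.43%
E(R_P) = R_f + β_P × MRP = 4.18% + 1.2049 × 9.43% = 15.54%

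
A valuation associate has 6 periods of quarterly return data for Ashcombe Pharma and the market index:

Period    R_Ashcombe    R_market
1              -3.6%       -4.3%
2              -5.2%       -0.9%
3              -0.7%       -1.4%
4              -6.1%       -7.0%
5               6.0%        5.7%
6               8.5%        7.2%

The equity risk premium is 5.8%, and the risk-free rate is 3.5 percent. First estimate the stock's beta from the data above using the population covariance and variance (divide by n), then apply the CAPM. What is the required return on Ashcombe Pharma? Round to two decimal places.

Mean R_i = (-3.6 − 5.2 − 0.7 − 6.1 + 6.0 + 8.5) / 6 = -0.1833%
Mean R_m = (-4.3 − 0.9 − 1.4 − 7.0 + 5.7 + 7.2) / 6 = -0.1167%
Σ(R_i − R̄_i)(R_m − R̄_m) = 159.1117  ⇒  Cov = 159.1117 / 6 = 26.5186
Σ(R_m − R̄_m)² = 154.5083  ⇒  Var(R_m) = 154.5083 / 6 = 25.7514
β = Cov / Var(R_m) = 26.5186 / 25.7514 = 1.0298
E(R) = R_f + β × MRP = 3.5% + 1.0298 × 5.8% = 9.47%

9.47%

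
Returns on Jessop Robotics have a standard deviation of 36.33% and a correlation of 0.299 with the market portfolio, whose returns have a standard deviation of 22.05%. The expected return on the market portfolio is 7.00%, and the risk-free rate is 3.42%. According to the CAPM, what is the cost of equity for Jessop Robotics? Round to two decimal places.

5.18%

β = ρ × σ_i / σ_m = 0.299 × 36.33% / 22.05% = 0.4926
MRP = 7.00% − 3.42% = 3.58%
E(R) = 3.42% + 0.4926 × 3.58% = 5.18%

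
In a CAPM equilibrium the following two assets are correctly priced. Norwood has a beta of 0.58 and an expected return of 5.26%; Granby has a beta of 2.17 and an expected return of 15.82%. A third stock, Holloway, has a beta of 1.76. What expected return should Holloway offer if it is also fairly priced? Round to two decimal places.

MRP (SML slope) = (15.82% − 5.26%) / (2.17 − 0.58) = 10.56% / 1.59 = 6.6415%
R_f (intercept) = 5.26% − 0.58 × 6.6415% = 1.4079%
E(R_Holloway) = R_f + β × MRP = 1.4079% + 1.76 × 6.6415% = 13.10%

13.10%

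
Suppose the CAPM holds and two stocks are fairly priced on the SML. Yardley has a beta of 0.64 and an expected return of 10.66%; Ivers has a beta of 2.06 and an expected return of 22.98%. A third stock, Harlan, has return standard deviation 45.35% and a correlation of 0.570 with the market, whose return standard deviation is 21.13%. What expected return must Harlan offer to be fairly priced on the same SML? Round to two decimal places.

MRP = (22.98% − 10.66%) / (2.06 − 0.64) = 8.6761%
R_f = 10.66% − 0.64 × 8.6761% = 5.1073%
β_Harlan = ρ·σ_i/σ_m = 0.570 × 45.35 / 21.13 = 1.2234
E(R_Harlan) = R_f + β × MRP = 5.1073% + 1.2234 × 8.6761% = 15.72%

15.72%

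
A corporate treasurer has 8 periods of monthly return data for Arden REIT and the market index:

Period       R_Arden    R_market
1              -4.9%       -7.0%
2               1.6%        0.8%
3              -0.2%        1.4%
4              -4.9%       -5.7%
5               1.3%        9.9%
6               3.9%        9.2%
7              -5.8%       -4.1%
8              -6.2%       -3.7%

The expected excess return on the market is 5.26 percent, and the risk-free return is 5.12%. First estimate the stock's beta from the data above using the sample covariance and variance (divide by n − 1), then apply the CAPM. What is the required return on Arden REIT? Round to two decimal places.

Mean R_i = (-4.9 + 1.6 − 0.2 − 4.9 + 1.3 + 3.9 − 5.8 − 6.2) / 8 = -1.9000%
Mean R_m = (-7.0 + 0.8 + 1.4 − 5.7 + 9.9 + 9.2 − 4.1 − 3.7) / 8 = 0.1000%
Σ(R_i − R̄_i)(R_m − R̄_m) = 160.2200  ⇒  Cov = 160.2200 / 7 = 22.8886
Σ(R_m − R̄_m)² = 297.1600  ⇒  Var(R_m) = 297.1600 / 7 = 42.4514
β = Cov / Var(R_m) = 22.8886 / 42.4514 = 0.5392
E(R) = R_f + β × MRP = 5.12% + 0.5392 × 5.26% = 7.96%

7.96%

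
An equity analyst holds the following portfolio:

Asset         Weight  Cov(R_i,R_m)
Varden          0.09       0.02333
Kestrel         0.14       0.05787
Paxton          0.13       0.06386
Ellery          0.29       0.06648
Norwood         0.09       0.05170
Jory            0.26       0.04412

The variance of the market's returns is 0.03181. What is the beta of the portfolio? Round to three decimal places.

1.695

β_Varden = 0.02333 / 0.03181 = 0.7334
β_Kestrel = 0.05787 / 0.03181 = 1.8192
β_Paxton = 0.06386 / 0.03181 = 2.0075
β_Ellery = 0.06648 / 0.03181 = 2.0899
β_Norwood = 0.05170 / 0.03181 = 1.6253
β_Jory = 0.04412 / 0.03181 = 1.3870
β_P = Σ w_i β_i = 0.09×0.7334 + 0.14×1.8192 + 0.13×2.0075 + 0.29×2.0899 + 0.09×1.6253 + 0.26×1.3870 = 1.6946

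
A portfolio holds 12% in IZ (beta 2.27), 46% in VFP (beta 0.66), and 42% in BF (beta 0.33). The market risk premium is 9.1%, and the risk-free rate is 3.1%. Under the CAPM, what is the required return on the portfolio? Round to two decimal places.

β_P = Σ w_i β_i = 0.12×2.27 + 0.46×0.66 + 0.42×0.33 = 0.7146
E(R_P) = R_f + β_P × MRP = 3.1% + 0.7146 × 9.1% = 9.60%

9.60%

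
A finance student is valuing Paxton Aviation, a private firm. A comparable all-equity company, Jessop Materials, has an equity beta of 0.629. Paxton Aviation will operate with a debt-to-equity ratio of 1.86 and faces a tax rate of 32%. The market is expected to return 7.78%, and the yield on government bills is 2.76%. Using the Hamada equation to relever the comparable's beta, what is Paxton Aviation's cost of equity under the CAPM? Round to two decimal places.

9.91%

β_L = β_U × [1 + (1 − t)(D/E)] = 0.629 × [1 + (1 − 0.32) × 1.86]
    = 0.629 × [1 + 0.68 × 1.86] = 0.629 × 2.2648 = 1.4246
MRP = 7.78% − 2.76% = 5.02%
E(R) = R_f + β_L × MRP = 2.76% + 1.4246 × 5.02% = 9.91%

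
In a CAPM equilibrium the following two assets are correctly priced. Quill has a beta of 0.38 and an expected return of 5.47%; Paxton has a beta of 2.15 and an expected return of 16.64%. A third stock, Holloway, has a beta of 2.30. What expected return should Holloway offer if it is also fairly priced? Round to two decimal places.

MRP (SML slope) = (16.64% − 5.47%) / (2.15 − 0.38) = 11.17% / 1.77 = 6.3107%
R_f (intercept) = 5.47% − 0.38 × 6.3107% = 3.0719%
E(R_Holloway) = R_f + β × MRP = 3.0719% + 2.30 × 6.3107% = 17.59%

17.59%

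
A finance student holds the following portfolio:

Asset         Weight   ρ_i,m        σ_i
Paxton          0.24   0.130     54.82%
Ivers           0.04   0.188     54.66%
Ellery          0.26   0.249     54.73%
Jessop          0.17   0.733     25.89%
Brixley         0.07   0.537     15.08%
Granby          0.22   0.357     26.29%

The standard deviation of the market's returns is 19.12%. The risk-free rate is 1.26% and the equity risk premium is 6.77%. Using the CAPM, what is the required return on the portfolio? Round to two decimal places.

5.34%

β_Paxton = 0.130 × 54.82% / 19.12% = 0.3727
β_Ivers = 0.188 × 54.66% / 19.12% = 0.5375
β_Ellery = 0.249 × 54.73% / 19.12% = 0.7127
β_Jessop = 0.733 × 25.89% / 19.12% = 0.9925
β_Brixley = 0.537 × 15.08% / 19.12% = 0.4235
β_Granby = 0.357 × 26.29% / 19.12% = 0.4909
β_P = Σ w_i β_i = 0.24×0.3727 + 0.04×0.5375 + 0.26×0.7127 + 0.17×0.9925 + 0.07×0.4235 + 0.22×0.4909 = 0.6026
E(R_P) = R_f + β_P × MRP = 1.26% + 0.6026 × 6.77% = 5.34%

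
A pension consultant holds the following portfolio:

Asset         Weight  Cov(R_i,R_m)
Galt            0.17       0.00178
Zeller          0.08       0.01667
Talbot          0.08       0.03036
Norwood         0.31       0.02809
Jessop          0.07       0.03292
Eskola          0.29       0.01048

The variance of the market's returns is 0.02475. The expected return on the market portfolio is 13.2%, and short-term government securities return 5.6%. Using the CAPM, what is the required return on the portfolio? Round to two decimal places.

11.16%

β_Galt = 0.00178 / 0.02475 = 0.0719
β_Zeller = 0.01667 / 0.02475 = 0.6735
β_Talbot = 0.03036 / 0.02475 = 1.2267
β_Norwood = 0.02809 / 0.02475 = 1.1349
β_Jessop = 0.03292 / 0.02475 = 1.3301
β_Eskola = 0.01048 / 0.02475 = 0.4234
β_P = Σ w_i β_i = 0.17×0.0719 + 0.08×0.6735 + 0.08×1.2267 + 0.31×1.1349 + 0.07×1.3301 + 0.29×0.4234 = 0.7320
MRP = 13.2% − 5.6% = 7.60%
E(R_P) = R_f + β_P × MRP = 5.6% + 0.7320 × 7.6% = 11.16%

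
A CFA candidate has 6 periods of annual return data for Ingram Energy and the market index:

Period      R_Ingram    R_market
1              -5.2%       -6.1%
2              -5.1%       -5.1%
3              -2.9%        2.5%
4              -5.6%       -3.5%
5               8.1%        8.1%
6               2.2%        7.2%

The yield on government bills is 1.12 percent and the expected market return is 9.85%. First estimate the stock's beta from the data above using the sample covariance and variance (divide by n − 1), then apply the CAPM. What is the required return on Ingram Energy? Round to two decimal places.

Mean R_i = (-5.2 − 5.1 − 2.9 − 5.6 + 8.1 + 2.2) / 6 = -1.4167%
Mean R_m = (-6.1 − 5.1 + 2.5 − 3.5 + 8.1 + 7.2) / 6 = 0.5167%
Σ(R_i − R̄_i)(R_m − R̄_m) = 155.9217  ⇒  Cov = 155.9217 / 5 = 31.1843
Σ(R_m − R̄_m)² = 197.5683  ⇒  Var(R_m) = 197.5683 / 5 = 39.5137
β = Cov / Var(R_m) = 31.1843 / 39.5137 = 0.7892
MRP = 9.85% − 1.12% = 8.73%
E(R) = R_f + β × MRP = 1.12% + 0.7892 × 8.73% = 8.01%

8.01%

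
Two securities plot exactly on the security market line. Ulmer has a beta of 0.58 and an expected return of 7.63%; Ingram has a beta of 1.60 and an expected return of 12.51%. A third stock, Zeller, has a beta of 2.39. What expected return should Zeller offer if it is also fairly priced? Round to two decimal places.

MRP (SML slope) = (12.51% − 7.63%) / (1.60 − 0.58) = 4.88% / 1.02 = 4.7843%
R_f (intercept) = 7.63% − 0.58 × 4.7843% = 4.8551%
E(R_Zeller) = R_f + β × MRP = 4.8551% + 2.39 × 4.7843% = 16.29%

16.29%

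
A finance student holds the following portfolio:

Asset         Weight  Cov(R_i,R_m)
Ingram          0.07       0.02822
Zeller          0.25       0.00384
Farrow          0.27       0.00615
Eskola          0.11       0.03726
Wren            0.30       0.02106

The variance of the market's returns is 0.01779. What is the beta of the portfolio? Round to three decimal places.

β_Ingram = 0.02822 / 0.01779 = 1.5863
β_Zeller = 0.00384 / 0.01779 = 0.2159
β_Farrow = 0.00615 / 0.01779 = 0.3457
β_Eskola = 0.03726 / 0.01779 = 2.0944
β_Wren = 0.02106 / 0.01779 = 1.1838
β_P = Σ w_i β_i = 0.07×1.5863 + 0.25×0.2159 + 0.27×0.3457 + 0.11×2.0944 + 0.30×1.1838 = 0.8439

0.844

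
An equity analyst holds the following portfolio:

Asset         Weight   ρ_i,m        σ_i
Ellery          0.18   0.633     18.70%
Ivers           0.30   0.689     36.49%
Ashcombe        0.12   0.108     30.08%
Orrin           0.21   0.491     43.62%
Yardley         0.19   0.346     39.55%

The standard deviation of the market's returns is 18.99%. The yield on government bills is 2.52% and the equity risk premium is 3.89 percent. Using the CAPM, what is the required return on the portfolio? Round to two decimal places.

β_Ellery = 0.633 × 18.70% / 18.99% = 0.6233
β_Ivers = 0.689 × 36.49% / 18.99% = 1.3239
β_Ashcombe = 0.108 × 30.08% / 18.99% = 0.1711
β_Orrin = 0.491 × 43.62% / 18.99% = 1.1278
β_Yardley = 0.346 × 39.55% / 18.99% = 0.7206
β_P = Σ w_i β_i = 0.18×0.6233 + 0.30×1.3239 + 0.12×0.1711 + 0.21×1.1278 + 0.19×0.7206 = 0.9036
E(R_P) = R_f + β_P × MRP = 2.52% + 0.9036 × 3.89% = 6.04%

6.04%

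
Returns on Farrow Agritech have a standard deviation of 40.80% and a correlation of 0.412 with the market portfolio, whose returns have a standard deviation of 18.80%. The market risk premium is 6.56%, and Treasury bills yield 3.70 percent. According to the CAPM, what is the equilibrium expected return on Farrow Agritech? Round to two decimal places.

β = ρ × σ_i / σ_m = 0.412 × 40.80% / 18.80% = 0.8941
E(R) = 3.70% + 0.8941 × 6.56% = 9.57%

9.57%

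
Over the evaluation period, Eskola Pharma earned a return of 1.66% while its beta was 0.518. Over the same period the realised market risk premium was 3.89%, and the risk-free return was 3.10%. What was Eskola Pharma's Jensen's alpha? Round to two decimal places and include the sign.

CAPM benchmark = R_f + β(R_m − R_f) = 3.10% + 0.518 × 3.89% = 5.11502%
α = actual − benchmark = 1.66% − 5.11502% = -3.46%

-3.46%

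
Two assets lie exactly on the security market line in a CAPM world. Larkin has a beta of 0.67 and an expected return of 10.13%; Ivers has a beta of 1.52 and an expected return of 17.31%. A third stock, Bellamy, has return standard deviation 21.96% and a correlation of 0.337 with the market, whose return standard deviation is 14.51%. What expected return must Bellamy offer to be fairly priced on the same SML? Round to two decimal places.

8.78%

MRP = (17.31% − 10.13%) / (1.52 − 0.67) = 8.4471%
R_f = 10.13% − 0.67 × 8.4471% = 4.4704%
β_Bellamy = ρ·σ_i/σ_m = 0.337 × 21.96 / 14.51 = 0.5100
E(R_Bellamy) = R_f + β × MRP = 4.4704% + 0.5100 × 8.4471% = 8.78%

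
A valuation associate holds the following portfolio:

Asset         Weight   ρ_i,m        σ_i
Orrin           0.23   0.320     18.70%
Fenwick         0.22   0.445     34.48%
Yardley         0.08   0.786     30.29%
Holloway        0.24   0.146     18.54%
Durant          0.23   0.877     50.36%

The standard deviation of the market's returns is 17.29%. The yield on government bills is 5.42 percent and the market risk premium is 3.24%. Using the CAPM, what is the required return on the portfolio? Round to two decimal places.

8.69%

β_Orrin = 0.320 × 18.70% / 17.29% = 0.3461
β_Fenwick = 0.445 × 34.48% / 17.29% = 0.8874
β_Yardley = 0.786 × 30.29% / 17.29% = 1.3770
β_Holloway = 0.146 × 18.54% / 17.29% = 0.1566
β_Durant = 0.877 × 50.36% / 17.29% = 2.5544
β_P = Σ w_i β_i = 0.23×0.3461 + 0.22×0.8874 + 0.08×1.3770 + 0.24×0.1566 + 0.23×2.5544 = 1.0101
E(R_P) = R_f + β_P × MRP = 5.42% + 1.0101 × 3.24% = 8.69%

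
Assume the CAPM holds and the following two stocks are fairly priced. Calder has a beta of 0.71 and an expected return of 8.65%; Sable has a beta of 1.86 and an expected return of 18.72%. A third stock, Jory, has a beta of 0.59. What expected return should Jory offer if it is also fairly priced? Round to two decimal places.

MRP (SML slope) = (18.72% − 8.65%) / (1.86 − 0.71) = 10.07% / 1.15 = 8.7565%
R_f (intercept) = 8.65% − 0.71 × 8.7565% = 2.4329%
E(R_Jory) = R_f + β × MRP = 2.4329% + 0.59 × 8.7565% = 7.60%

7.60%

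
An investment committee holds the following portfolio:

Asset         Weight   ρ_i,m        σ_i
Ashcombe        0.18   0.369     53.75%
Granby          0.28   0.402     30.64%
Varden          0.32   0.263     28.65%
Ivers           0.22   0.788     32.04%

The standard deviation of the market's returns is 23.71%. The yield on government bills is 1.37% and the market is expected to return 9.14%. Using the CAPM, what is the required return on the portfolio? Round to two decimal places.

β_Ashcombe = 0.369 × 53.75% / 23.71% = 0.8365
β_Granby = 0.402 × 30.64% / 23.71% = 0.5195
β_Varden = 0.263 × 28.65% / 23.71% = 0.3178
β_Ivers = 0.788 × 32.04% / 23.71% = 1.0648
β_P = Σ w_i β_i = 0.18×0.8365 + 0.28×0.5195 + 0.32×0.3178 + 0.22×1.0648 = 0.6320
MRP = 9.14% − 1.37% = 7.77%
E(R_P) = R_f + β_P × MRP = 1.37% + 0.6320 × 7.77% = 6.28%

6.28%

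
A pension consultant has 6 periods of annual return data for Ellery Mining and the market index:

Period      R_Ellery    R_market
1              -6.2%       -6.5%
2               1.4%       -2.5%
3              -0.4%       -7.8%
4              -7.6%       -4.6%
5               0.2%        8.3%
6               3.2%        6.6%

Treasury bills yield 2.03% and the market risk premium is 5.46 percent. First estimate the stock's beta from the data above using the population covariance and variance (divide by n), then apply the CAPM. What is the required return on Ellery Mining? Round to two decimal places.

4.05%

Mean R_i = (-6.2 + 1.4 − 0.4 − 7.6 + 0.2 + 3.2) / 6 = -1.5667%
Mean R_m = (-6.5 − 2.5 − 7.8 − 4.6 + 8.3 + 6.6) / 6 = -1.0833%
Σ(R_i − R̄_i)(R_m − R̄_m) = 87.4767  ⇒  Cov = 87.4767 / 6 = 14.5795
Σ(R_m − R̄_m)² = 235.9083  ⇒  Var(R_m) = 235.9083 / 6 = 39.3181
β = Cov / Var(R_m) = 14.5795 / 39.3181 = 0.3708
E(R) = R_f + β × MRP = 2.03% + 0.3708 × 5.46% = 4.05%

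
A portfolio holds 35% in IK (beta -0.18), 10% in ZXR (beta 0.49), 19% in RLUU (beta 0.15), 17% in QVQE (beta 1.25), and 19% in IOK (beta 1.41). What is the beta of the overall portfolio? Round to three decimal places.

0.495

β_P = Σ w_i β_i = 0.35×-0.18 + 0.10×0.49 + 0.19×0.15 + 0.17×1.25 + 0.19×1.41 = 0.4949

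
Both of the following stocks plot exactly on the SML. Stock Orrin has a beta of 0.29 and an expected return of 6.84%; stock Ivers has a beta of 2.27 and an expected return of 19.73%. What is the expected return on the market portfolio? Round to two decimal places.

Both satisfy E(R) = R_f + β·MRP, so the slope of the SML is
MRP = (19.73% − 6.84%) / (2.27 − 0.29) = 12.89% / 1.98 = 6.5101%
R_f = E(R_Orrin) − β_Orrin·MRP = 6.84% − 0.29 × 6.5101% = 4.9521%
E(R_m) = R_f + MRP = 4.9521% + 6.5101% = 11.46%

11.46%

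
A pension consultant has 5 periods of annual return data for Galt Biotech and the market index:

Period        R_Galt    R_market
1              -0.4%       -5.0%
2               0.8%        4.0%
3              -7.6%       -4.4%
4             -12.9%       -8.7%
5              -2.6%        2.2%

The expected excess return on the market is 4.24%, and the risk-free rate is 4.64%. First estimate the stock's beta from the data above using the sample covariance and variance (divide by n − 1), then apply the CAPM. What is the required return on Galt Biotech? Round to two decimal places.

Mean R_i = (-0.4 + 0.8 − 7.6 − 12.9 − 2.6) / 5 = -4.5400%
Mean R_m = (-5.0 + 4.0 − 4.4 − 8.7 + 2.2) / 5 = -2.3800%
Σ(R_i − R̄_i)(R_m − R̄_m) = 91.1240  ⇒  Cov = 91.1240 / 4 = 22.7810
Σ(R_m − R̄_m)² = 112.5680  ⇒  Var(R_m) = 112.5680 / 4 = 28.1420
β = Cov / Var(R_m) = 22.7810 / 28.1420 = 0.8095
E(R) = R_f + β × MRP = 4.64% + 0.8095 × 4.24% = 8.07%

8.07%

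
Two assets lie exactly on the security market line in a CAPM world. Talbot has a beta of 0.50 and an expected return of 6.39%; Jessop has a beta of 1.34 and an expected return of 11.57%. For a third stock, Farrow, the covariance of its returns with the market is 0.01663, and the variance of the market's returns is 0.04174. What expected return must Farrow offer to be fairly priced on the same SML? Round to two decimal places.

MRP = (11.57% − 6.39%) / (1.34 − 0.50) = 6.1667%
R_f = 6.39% − 0.50 × 6.1667% = 3.3067%
β_Farrow = Cov / Var(R_m) = 0.01663 / 0.04174 = 0.3984
E(R_Farrow) = R_f + β × MRP = 3.3067% + 0.3984 × 6.1667% = 5.76%

5.76%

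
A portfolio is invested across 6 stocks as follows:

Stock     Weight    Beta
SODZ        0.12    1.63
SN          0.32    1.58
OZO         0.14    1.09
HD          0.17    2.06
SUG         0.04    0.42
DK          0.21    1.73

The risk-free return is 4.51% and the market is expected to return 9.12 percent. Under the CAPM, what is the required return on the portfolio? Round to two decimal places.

β_P = Σ w_i β_i = 0.12×1.63 + 0.32×1.58 + 0.14×1.09 + 0.17×2.06 + 0.04×0.42 + 0.21×1.73 = 1.5841
MRP = 9.12% − 4.51% = 4.61%
E(R_P) = R_f + β_P × MRP = 4.51% + 1.5841 × 4.61% = 11.81%

11.81%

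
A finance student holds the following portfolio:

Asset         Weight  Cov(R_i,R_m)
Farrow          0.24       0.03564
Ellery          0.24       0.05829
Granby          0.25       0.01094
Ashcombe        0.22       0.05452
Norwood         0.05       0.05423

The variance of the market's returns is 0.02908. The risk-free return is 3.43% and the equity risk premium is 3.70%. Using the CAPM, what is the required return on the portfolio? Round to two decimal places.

8.52%

β_Farrow = 0.03564 / 0.02908 = 1.2256
β_Ellery = 0.05829 / 0.02908 = 2.0045
β_Granby = 0.01094 / 0.02908 = 0.3762
β_Ashcombe = 0.05452 / 0.02908 = 1.8748
β_Norwood = 0.05423 / 0.02908 = 1.8649
β_P = Σ w_i β_i = 0.24×1.2256 + 0.24×2.0045 + 0.25×0.3762 + 0.22×1.8748 + 0.05×1.8649 = 1.3750
E(R_P) = R_f + β_P × MRP = 3.43% + 1.3750 × 3.70% = 8.52%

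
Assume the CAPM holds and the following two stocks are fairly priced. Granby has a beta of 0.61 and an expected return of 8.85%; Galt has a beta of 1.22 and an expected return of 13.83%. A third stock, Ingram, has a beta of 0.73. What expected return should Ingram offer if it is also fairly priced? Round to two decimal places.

9.83%

MRP (SML slope) = (13.83% − 8.85%) / (1.22 − 0.61) = 4.98% / 0.61 = 8.1639%
R_f (intercept) = 8.85% − 0.61 × 8.1639% = 3.8700%
E(R_Ingram) = R_f + β × MRP = 3.8700% + 0.73 × 8.1639% = 9.83%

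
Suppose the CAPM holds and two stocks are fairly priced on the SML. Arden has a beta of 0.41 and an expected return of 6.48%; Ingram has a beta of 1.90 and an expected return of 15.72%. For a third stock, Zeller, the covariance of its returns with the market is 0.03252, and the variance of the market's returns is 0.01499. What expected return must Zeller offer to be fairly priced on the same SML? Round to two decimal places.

17.39%

MRP = (15.72% − 6.48%) / (1.90 − 0.41) = 6.2013%
R_f = 6.48% − 0.41 × 6.2013% = 3.9375%
β_Zeller = Cov / Var(R_m) = 0.03252 / 0.01499 = 2.1694
E(R_Zeller) = R_f + β × MRP = 3.9375% + 2.1694 × 6.2013% = 17.39%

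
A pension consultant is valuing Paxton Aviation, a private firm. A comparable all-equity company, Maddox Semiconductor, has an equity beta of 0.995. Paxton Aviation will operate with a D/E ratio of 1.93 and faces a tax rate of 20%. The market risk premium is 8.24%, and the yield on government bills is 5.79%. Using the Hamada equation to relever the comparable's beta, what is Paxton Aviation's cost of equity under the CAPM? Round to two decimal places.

β_L = β_U × [1 + (1 − t)(D/E)] = 0.995 × [1 + (1 − 0.20) × 1.93]
    = 0.995 × [1 + 0.80 × 1.93] = 0.995 × 2.5440 = 2.5313
E(R) = R_f + β_L × MRP = 5.79% + 2.5313 × 8.24% = 26.65%

26.65%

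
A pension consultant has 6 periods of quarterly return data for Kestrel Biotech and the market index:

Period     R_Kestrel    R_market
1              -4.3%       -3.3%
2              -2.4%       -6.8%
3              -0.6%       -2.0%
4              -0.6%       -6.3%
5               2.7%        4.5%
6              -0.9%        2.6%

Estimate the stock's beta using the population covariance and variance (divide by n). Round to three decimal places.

0.317

Mean R_i = (-4.3 − 2.4 − 0.6 − 0.6 + 2.7 − 0.9) / 6 = -1.0167%
Mean R_m = (-3.3 − 6.8 − 2.0 − 6.3 + 4.5 + 2.6) / 6 = -1.8833%
Σ(R_i − R̄_i)(R_m − R̄_m) = 33.8117  ⇒  Cov = 33.8117 / 6 = 5.6353
Σ(R_m − R̄_m)² = 106.5483  ⇒  Var(R_m) = 106.5483 / 6 = 17.7581
β = Cov / Var(R_m) = 5.6353 / 17.7581 = 0.3173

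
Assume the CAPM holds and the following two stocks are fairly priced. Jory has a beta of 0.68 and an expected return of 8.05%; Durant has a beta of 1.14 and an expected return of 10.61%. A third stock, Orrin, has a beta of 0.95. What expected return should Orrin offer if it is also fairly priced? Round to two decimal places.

MRP (SML slope) = (10.61% − 8.05%) / (1.14 − 0.68) = 2.56% / 0.46 = 5.5652%
R_f (intercept) = 8.05% − 0.68 × 5.5652% = 4.2657%
E(R_Orrin) = R_f + β × MRP = 4.2657% + 0.95 × 5.5652% = 9.55%

9.55%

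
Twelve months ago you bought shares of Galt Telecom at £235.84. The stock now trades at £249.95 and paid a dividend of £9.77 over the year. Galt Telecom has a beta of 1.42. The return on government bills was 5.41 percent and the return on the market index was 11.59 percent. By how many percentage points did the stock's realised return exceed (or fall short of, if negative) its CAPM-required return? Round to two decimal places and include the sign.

-4.06%

Realised HPR = (P1 + D1 − P0) / P0 = (249.95 + 9.77 − 235.84) / 235.84 = 23.88 / 235.84 = 10.1255%
MRP = 11.59% − 5.41% = 6.18%
CAPM required = R_f + β·MRP = 5.41% + 1.42 × 6.18% = 14.1856%
α = realised − required = 10.1255% − 14.1856% = -4.06%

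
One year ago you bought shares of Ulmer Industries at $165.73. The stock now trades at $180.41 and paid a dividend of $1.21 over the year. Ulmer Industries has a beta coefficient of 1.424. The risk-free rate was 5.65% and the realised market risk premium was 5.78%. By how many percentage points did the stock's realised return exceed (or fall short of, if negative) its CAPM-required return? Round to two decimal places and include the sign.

-4.29%

Realised HPR = (P1 + D1 − P0) / P0 = (180.41 + 1.21 − 165.73) / 165.73 = 15.89 / 165.73 = 9.5879%
CAPM required = R_f + β·MRP = 5.65% + 1.424 × 5.78% = 13.88072%
α = realised − required = 9.5879% − 13.88072% = -4.29%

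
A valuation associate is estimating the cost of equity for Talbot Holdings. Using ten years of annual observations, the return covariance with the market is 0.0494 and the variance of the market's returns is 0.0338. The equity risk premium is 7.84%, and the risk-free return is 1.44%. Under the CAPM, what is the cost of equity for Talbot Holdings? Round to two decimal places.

β = Cov(R_i, R_m) / Var(R_m) = 0.0494 / 0.0338 = 1.4615
E(R) = R_f + β × MRP = 1.44% + 1.4615 × 7.84% = 12.90%

12.90%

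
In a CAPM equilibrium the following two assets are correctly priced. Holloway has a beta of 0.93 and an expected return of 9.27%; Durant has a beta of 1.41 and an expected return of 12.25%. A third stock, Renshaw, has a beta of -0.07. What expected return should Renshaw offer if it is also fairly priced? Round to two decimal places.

MRP (SML slope) = (12.25% − 9.27%) / (1.41 − 0.93) = 2.98% / 0.48 = 6.2083%
R_f (intercept) = 9.27% − 0.93 × 6.2083% = 3.4963%
E(R_Renshaw) = R_f + β × MRP = 3.4963% + -0.07 × 6.2083% = 3.06%

3.06%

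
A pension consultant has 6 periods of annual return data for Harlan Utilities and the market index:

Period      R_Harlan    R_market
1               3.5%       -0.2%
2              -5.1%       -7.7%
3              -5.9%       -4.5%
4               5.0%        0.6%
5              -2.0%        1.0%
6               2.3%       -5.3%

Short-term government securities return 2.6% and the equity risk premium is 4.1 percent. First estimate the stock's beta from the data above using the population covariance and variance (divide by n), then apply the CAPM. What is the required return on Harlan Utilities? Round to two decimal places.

5.59%

Mean R_i = (3.5 − 5.1 − 5.9 + 5.0 − 2.0 + 2.3) / 6 = -0.3667%
Mean R_m = (-0.2 − 7.7 − 4.5 + 0.6 + 1.0 − 5.3) / 6 = -2.6833%
Σ(R_i − R̄_i)(R_m − R̄_m) = 48.0267  ⇒  Cov = 48.0267 / 6 = 8.0045
Σ(R_m − R̄_m)² = 65.8283  ⇒  Var(R_m) = 65.8283 / 6 = 10.9714
β = Cov / Var(R_m) = 8.0045 / 10.9714 = 0.7296
E(R) = R_f + β × MRP = 2.6% + 0.7296 × 4.1% = 5.59%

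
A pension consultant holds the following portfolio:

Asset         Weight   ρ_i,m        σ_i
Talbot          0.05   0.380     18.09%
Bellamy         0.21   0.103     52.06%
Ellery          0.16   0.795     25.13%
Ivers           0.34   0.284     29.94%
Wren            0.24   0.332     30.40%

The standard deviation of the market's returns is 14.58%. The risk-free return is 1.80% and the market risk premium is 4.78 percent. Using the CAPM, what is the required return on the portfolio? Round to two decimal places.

5.07%

β_Talbot = 0.380 × 18.09% / 14.58% = 0.4715
β_Bellamy = 0.103 × 52.06% / 14.58% = 0.3678
β_Ellery = 0.795 × 25.13% / 14.58% = 1.3703
β_Ivers = 0.284 × 29.94% / 14.58% = 0.5832
β_Wren = 0.332 × 30.40% / 14.58% = 0.6922
β_P = Σ w_i β_i = 0.05×0.4715 + 0.21×0.3678 + 0.16×1.3703 + 0.34×0.5832 + 0.24×0.6922 = 0.6845
E(R_P) = R_f + β_P × MRP = 1.80% + 0.6845 × 4.78% = 5.07%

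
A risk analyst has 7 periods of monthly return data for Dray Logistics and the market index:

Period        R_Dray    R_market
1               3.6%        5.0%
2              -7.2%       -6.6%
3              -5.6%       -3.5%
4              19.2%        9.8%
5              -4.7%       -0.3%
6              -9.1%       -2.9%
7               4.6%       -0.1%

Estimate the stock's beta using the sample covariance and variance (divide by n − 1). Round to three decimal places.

Mean R_i = (3.6 − 7.2 − 5.6 + 19.2 − 4.7 − 9.1 + 4.6) / 7 = 0.1143%
Mean R_m = (5.0 − 6.6 − 3.5 + 9.8 − 0.3 − 2.9 − 0.1) / 7 = 0.2000%
Σ(R_i − R̄_i)(R_m − R̄_m) = 300.4600  ⇒  Cov = 300.4600 / 6 = 50.0767
Σ(R_m − R̄_m)² = 185.0800  ⇒  Var(R_m) = 185.0800 / 6 = 30.8467
β = Cov / Var(R_m) = 50.0767 / 30.8467 = 1.6234

1.623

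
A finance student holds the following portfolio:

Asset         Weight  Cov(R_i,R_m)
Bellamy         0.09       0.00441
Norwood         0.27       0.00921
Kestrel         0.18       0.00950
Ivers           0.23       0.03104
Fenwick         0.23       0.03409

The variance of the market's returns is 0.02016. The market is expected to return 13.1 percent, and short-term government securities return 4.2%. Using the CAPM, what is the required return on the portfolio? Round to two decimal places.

β_Bellamy = 0.00441 / 0.02016 = 0.2188
β_Norwood = 0.00921 / 0.02016 = 0.4568
β_Kestrel = 0.00950 / 0.02016 = 0.4712
β_Ivers = 0.03104 / 0.02016 = 1.5397
β_Fenwick = 0.03409 / 0.02016 = 1.6910
β_P = Σ w_i β_i = 0.09×0.2188 + 0.27×0.4568 + 0.18×0.4712 + 0.23×1.5397 + 0.23×1.6910 = 0.9709
MRP = 13.1% − 4.2% = 8.90%
E(R_P) = R_f + β_P × MRP = 4.2% + 0.9709 × 8.9% = 12.84%

12.84%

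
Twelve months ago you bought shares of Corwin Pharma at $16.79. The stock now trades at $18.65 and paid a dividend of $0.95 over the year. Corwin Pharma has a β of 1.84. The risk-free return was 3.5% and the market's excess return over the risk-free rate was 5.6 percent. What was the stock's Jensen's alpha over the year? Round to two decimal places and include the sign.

Realised HPR = (P1 + D1 − P0) / P0 = (18.65 + 0.95 − 16.79) / 16.79 = 2.81 / 16.79 = 16.7362%
CAPM required = R_f + β·MRP = 3.5% + 1.84 × 5.6% = 13.8040%
α = realised − required = 16.7362% − 13.8040% = +2.93%

+2.93%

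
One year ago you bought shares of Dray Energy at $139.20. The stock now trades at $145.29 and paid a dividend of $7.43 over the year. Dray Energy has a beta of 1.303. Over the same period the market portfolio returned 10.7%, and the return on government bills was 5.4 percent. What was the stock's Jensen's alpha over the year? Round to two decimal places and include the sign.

-2.59%

Realised HPR = (P1 + D1 − P0) / P0 = (145.29 + 7.43 − 139.20) / 139.20 = 13.52 / 139.20 = 9.7126%
MRP = 10.7% − 5.4% = 5.30%
CAPM required = R_f + β·MRP = 5.4% + 1.303 × 5.3% = 12.3059%
α = realised − required = 9.7126% − 12.3059% = -2.59%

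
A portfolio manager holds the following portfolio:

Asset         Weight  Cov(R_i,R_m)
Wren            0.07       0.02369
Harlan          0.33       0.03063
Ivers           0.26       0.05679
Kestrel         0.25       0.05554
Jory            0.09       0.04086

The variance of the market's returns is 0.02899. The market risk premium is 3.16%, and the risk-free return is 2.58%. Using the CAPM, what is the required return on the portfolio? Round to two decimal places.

7.39%

β_Wren = 0.02369 / 0.02899 = 0.8172
β_Harlan = 0.03063 / 0.02899 = 1.0566
β_Ivers = 0.05679 / 0.02899 = 1.9590
β_Kestrel = 0.05554 / 0.02899 = 1.9158
β_Jory = 0.04086 / 0.02899 = 1.4095
β_P = Σ w_i β_i = 0.07×0.8172 + 0.33×1.0566 + 0.26×1.9590 + 0.25×1.9158 + 0.09×1.4095 = 1.5210
E(R_P) = R_f + β_P × MRP = 2.58% + 1.5210 × 3.16% = 7.39%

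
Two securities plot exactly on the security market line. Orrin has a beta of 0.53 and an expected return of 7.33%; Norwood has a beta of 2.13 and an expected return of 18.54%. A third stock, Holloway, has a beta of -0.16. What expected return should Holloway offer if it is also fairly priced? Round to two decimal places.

2.50%

MRP (SML slope) = (18.54% − 7.33%) / (2.13 − 0.53) = 11.21% / 1.60 = 7.0063%
R_f (intercept) = 7.33% − 0.53 × 7.0063% = 3.6167%
E(R_Holloway) = R_f + β × MRP = 3.6167% + -0.16 × 7.0063% = 2.50%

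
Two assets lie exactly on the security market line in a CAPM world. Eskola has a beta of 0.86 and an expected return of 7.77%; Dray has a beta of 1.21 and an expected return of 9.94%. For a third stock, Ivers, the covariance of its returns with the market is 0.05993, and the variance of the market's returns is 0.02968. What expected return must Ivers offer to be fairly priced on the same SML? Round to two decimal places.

MRP = (9.94% − 7.77%) / (1.21 − 0.86) = 6.2000%
R_f = 7.77% − 0.86 × 6.2000% = 2.4380%
β_Ivers = Cov / Var(R_m) = 0.05993 / 0.02968 = 2.0192
E(R_Ivers) = R_f + β × MRP = 2.4380% + 2.0192 × 6.2000% = 14.96%

14.96%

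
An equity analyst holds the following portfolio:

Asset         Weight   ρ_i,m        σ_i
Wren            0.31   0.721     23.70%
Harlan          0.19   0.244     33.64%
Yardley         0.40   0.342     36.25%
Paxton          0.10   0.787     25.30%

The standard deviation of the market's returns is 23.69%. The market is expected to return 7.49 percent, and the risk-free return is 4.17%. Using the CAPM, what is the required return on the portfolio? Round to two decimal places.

β_Wren = 0.721 × 23.70% / 23.69% = 0.7213
β_Harlan = 0.244 × 33.64% / 23.69% = 0.3465
β_Yardley = 0.342 × 36.25% / 23.69% = 0.5233
β_Paxton = 0.787 × 25.30% / 23.69% = 0.8405
β_P = Σ w_i β_i = 0.31×0.7213 + 0.19×0.3465 + 0.40×0.5233 + 0.10×0.8405 = 0.5828
MRP = 7.49% − 4.17% = 3.32%
E(R_P) = R_f + β_P × MRP = 4.17% + 0.5828 × 3.32% = 6.10%

6.10%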